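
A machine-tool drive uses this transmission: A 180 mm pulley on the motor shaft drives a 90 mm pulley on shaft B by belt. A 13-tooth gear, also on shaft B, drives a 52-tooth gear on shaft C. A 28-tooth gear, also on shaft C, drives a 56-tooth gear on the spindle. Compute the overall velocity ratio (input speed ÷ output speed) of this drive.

4

Each stage contributes driven/driver: belt 90/180 = 0.5, gear mesh 52/13 = 4, gear mesh 56/28 = 2.
Overall: 0.5 × 4 × 2 = 4.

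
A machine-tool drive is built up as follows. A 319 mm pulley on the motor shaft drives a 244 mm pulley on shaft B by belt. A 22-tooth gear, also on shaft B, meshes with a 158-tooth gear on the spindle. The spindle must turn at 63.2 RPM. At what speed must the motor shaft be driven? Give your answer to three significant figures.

Overall ratio R = 0.76489 × 7.1818 = 5.4933.
Required input speed = output speed × R = 63.2 × 5.4933 = 347.18 RPM.

347 RPM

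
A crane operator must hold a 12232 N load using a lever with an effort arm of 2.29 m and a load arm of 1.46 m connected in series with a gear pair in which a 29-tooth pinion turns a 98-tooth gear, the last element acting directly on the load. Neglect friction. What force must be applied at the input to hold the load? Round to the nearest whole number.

Lever MA = effort arm / load arm = 2.29/1.46 = 1.5685.
Gear pair MA = 98/29 = 3.3793.
Combined ideal MA = 1.5685 × 3.3793 = 5.3004.
Effort = load / MA = 12232 / 5.3004 = 2307.7 N.

2308 N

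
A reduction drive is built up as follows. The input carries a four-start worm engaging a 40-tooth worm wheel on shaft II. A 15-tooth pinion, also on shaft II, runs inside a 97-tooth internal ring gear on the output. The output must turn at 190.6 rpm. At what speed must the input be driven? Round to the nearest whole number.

12325 rpm

Overall ratio R = 10 × 6.4667 = 64.667.
Required input speed = output speed × R = 190.6 × 64.667 = 12325 rpm.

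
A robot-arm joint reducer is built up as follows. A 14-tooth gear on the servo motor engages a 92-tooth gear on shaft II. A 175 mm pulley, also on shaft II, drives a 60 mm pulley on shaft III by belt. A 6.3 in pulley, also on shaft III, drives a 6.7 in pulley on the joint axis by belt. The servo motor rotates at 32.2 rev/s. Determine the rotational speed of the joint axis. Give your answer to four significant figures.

13.44 rev/s

gear mesh 92/14 = 6.5714 → 32.2/6.5714 = 4.9 rev/s
belt 60/175 = 0.34286 → 4.9/0.34286 = 14.292 rev/s
belt 6.7/6.3 = 1.0635 → 14.292/1.0635 = 13.438 rev/s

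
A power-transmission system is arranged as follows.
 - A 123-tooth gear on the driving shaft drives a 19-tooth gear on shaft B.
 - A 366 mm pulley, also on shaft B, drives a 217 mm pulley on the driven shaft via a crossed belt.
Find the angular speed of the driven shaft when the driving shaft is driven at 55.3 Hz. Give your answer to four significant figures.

gear mesh 19/123 = 0.15447 → 55.3/0.15447 = 357.99 Hz
belt 217/366 = 0.5929 → 357.99/0.5929 = 603.81 Hz

603.8 Hz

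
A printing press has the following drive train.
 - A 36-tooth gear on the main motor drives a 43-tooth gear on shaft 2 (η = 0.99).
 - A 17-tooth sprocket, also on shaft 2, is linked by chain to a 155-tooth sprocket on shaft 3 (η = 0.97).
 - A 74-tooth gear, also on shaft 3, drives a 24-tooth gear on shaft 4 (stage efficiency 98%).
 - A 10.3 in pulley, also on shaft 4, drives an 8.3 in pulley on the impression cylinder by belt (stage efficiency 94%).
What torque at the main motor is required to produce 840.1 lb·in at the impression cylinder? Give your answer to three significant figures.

Overall ratio R = 1.1944 × 9.1176 × 0.32432 × 0.80583 = 2.8462; overall efficiency η = 0.99 × 0.97 × 0.98 × 0.94 = 0.8846.
Input torque = output torque / (R × η) = 840.1 / (2.8462 × 0.8846) = 333.66 lb·in.

334 lb·in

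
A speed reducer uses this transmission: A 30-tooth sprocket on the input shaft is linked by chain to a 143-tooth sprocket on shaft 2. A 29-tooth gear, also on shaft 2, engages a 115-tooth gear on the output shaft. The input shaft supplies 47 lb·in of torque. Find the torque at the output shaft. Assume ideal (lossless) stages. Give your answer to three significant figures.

chain 143/30 = 4.7667 → τ = 47·4.7667 = 224.03 lb·in
gear mesh 115/29 = 3.9655 → τ = 224.03·3.9655 = 888.41 lb·in

888 lb·in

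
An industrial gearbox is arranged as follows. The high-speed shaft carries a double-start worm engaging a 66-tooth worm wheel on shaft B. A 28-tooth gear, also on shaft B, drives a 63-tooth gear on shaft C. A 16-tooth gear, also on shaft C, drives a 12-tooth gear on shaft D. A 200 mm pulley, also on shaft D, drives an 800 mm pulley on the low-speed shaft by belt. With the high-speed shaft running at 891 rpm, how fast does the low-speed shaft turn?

4 rpm

the high-speed shaft → shaft B (worm, 66/2): 891 ÷ 33 = 27 rpm
shaft B → shaft C (gear mesh, 63/28): 27 ÷ 2.25 = 12 rpm
shaft C → shaft D (gear mesh, 12/16): 12 ÷ 0.75 = 16 rpm
shaft D → the low-speed shaft (belt, 800/200): 16 ÷ 4 = 4 rpm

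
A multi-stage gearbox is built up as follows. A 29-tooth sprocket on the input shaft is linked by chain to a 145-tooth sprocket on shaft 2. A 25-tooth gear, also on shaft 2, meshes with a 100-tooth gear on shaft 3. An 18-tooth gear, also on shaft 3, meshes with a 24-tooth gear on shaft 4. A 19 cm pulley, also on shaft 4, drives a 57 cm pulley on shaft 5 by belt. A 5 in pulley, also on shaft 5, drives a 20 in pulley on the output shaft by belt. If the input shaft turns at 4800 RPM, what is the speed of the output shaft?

the input shaft → shaft 2 (chain, 145/29): 4800 ÷ 5 = 960 RPM
shaft 2 → shaft 3 (gear mesh, 100/25): 960 ÷ 4 = 240 RPM
shaft 3 → shaft 4 (gear mesh, 24/18): 240 ÷ 1.3333 = 180 RPM
shaft 4 → shaft 5 (belt, 57/19): 180 ÷ 3 = 60 RPM
shaft 5 → the output shaft (belt, 20/5): 60 ÷ 4 = 15 RPM

15 RPM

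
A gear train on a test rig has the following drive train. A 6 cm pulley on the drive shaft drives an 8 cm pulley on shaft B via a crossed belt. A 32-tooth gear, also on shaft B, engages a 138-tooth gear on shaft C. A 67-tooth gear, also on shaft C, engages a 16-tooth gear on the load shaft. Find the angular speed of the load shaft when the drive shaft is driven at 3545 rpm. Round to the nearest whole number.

2582 rpm

belt 8/6 = 1.3333 → 3545/1.3333 = 2658.8 rpm
gear mesh 138/32 = 4.3125 → 2658.8/4.3125 = 616.52 rpm
gear mesh 16/67 = 0.23881 → 616.52/0.23881 = 2581.7 rpm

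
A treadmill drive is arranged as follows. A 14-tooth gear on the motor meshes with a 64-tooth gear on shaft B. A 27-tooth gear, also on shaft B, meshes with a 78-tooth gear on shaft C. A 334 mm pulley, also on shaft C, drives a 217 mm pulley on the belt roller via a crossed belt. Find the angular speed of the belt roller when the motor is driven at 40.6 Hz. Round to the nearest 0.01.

the motor → shaft B (gear mesh, 64/14): 40.6 ÷ 4.5714 = 8.8813 Hz
shaft B → shaft C (gear mesh, 78/27): 8.8813 ÷ 2.8889 = 3.0743 Hz
shaft C → the belt roller (belt, 217/334): 3.0743 ÷ 0.6497 = 4.7318 Hz

4.73 Hz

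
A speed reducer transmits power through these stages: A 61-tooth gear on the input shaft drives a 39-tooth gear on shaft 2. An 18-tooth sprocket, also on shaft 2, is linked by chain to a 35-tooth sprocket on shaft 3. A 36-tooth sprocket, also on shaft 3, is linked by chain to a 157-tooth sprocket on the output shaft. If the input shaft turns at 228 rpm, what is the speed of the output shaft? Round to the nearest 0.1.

42.1 rpm

the input shaft → shaft 2 (gear mesh, 39/61): 228 ÷ 0.63934 = 356.62 rpm
shaft 2 → shaft 3 (chain, 35/18): 356.62 ÷ 1.9444 = 183.4 rpm
shaft 3 → the output shaft (chain, 157/36): 183.4 ÷ 4.3611 = 42.054 rpm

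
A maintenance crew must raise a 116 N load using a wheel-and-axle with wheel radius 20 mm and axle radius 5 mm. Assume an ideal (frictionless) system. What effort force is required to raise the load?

29 N

Wheel-and-axle MA = R/r = 20/5 = 4.
Effort = load / MA = 116 / 4 = 29 N.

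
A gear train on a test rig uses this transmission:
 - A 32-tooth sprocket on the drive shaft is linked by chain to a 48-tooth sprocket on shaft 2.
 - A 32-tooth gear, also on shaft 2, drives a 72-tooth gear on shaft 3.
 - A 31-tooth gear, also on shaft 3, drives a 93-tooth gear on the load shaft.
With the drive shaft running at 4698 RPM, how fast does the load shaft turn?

464 RPM

chain 48/32 = 1.5 → 4698/1.5 = 3132 RPM
gear mesh 72/32 = 2.25 → 3132/2.25 = 1392 RPM
gear mesh 93/31 = 3 → 1392/3 = 464 RPM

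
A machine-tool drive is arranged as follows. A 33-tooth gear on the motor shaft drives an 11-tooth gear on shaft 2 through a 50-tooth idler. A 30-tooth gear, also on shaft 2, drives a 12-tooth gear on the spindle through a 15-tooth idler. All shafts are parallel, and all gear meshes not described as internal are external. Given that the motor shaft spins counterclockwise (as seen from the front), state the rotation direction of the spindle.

counterclockwise

the motor shaft → shaft 2: driver → idler → driven is 2 external meshes, 2 reversals → CCW.
shaft 2 → the spindle: driver → idler → driven is 2 external meshes, 2 reversals → CCW.
4 reversals in total — an even number — so the spindle turns the same way as the motor shaft.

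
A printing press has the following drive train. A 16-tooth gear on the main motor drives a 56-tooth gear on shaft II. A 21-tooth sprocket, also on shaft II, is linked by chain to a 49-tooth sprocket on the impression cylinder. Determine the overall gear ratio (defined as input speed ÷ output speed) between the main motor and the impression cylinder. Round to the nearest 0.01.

8.17

Each stage contributes driven/driver: gear mesh 56/16 = 3.5, chain 49/21 = 2.3333.
Overall: 3.5 × 2.3333 = 8.1667.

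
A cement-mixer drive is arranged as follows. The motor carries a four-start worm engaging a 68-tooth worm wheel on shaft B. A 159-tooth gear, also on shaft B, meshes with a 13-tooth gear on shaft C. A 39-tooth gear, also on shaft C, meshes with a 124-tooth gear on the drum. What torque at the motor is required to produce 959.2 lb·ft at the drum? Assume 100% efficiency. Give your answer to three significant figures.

Overall ratio R = 17 × 0.081761 × 3.1795 = 4.4193.
Input torque = output torque / R = 959.2 / 4.4193 = 217.05 lb·ft.

217 lb·ft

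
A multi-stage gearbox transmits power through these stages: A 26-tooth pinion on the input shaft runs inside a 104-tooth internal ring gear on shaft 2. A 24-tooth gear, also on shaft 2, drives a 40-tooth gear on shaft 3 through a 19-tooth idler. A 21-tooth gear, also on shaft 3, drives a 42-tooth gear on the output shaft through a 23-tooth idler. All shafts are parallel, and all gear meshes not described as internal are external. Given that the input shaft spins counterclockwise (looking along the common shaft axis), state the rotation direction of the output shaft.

counterclockwise

the input shaft → shaft 2: internal mesh, same direction → CCW.
shaft 2 → shaft 3: driver → idler → driven is 2 external meshes, 2 reversals → CCW.
shaft 3 → the output shaft: driver → idler → driven is 2 external meshes, 2 reversals → CCW.
4 reversals in total — an even number — so the output shaft turns the same way as the input shaft.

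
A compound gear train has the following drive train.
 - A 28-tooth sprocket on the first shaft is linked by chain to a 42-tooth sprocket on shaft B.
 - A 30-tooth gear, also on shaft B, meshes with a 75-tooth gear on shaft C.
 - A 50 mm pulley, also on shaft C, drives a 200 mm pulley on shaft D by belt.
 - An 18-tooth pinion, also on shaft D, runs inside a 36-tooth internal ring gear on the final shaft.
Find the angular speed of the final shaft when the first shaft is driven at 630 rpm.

chain 42/28 = 1.5 → 630/1.5 = 420 rpm
gear mesh 75/30 = 2.5 → 420/2.5 = 168 rpm
belt 200/50 = 4 → 168/4 = 42 rpm
internal gear 36/18 = 2 → 42/2 = 21 rpm

21 rpm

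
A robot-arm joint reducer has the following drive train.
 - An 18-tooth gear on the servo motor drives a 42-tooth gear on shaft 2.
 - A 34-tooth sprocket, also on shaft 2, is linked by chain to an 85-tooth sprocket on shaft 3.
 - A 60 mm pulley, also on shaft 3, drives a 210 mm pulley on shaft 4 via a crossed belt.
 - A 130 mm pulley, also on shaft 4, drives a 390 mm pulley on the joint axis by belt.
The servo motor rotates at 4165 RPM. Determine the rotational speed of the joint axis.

68 RPM

the servo motor → shaft 2 (gear mesh, 42/18): 4165 ÷ 2.3333 = 1785 RPM
shaft 2 → shaft 3 (chain, 85/34): 1785 ÷ 2.5 = 714 RPM
shaft 3 → shaft 4 (belt, 210/60): 714 ÷ 3.5 = 204 RPM
shaft 4 → the joint axis (belt, 390/130): 204 ÷ 3 = 68 RPM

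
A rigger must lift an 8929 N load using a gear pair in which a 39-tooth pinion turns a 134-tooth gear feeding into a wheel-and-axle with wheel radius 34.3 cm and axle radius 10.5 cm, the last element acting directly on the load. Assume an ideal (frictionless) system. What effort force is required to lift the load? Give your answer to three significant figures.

Gear pair MA = 134/39 = 3.4359.
Wheel-and-axle MA = R/r = 34.3/10.5 = 3.2667.
Combined ideal MA = 3.4359 × 3.2667 = 11.224.
Effort = load / MA = 8929 / 11.224 = 795.53 N.

796 N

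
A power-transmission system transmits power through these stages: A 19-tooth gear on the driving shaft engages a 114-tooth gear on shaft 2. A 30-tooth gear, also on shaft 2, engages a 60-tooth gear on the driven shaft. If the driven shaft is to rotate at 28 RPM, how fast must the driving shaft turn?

336 RPM

Overall ratio R = 6 × 2 = 12.
Required input speed = output speed × R = 28 × 12 = 336 RPM.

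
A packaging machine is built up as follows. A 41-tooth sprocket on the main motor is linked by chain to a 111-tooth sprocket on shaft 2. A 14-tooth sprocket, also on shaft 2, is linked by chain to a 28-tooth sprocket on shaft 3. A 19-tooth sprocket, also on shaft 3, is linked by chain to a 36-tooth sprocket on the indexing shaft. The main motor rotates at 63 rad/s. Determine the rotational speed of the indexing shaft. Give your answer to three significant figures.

6.14 rad/s

Chain: ratio = 111/41 = 2.7073, so shaft 2 turns at 63 / 2.7073 = 23.27 rad/s.
Chain: ratio = 28/14 = 2, so shaft 3 turns at 23.27 / 2 = 11.635 rad/s.
Chain: ratio = 36/19 = 1.8947, so the indexing shaft turns at 11.635 / 1.8947 = 6.1408 rad/s.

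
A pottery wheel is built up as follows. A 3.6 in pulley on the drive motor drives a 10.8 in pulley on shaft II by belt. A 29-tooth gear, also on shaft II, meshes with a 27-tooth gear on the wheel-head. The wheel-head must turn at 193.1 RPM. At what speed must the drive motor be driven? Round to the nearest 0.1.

Overall ratio R = 3 × 0.93103 = 2.7931.
Required input speed = output speed × R = 193.1 × 2.7931 = 539.35 RPM.

539.3 RPM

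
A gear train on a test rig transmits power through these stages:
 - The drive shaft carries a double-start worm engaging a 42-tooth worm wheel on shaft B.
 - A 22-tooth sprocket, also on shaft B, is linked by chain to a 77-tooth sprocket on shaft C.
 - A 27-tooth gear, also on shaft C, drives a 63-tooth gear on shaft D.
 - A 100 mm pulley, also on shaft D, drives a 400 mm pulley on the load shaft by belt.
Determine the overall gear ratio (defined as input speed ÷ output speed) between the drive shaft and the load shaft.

686

Each stage contributes driven/driver: worm 42/2 = 21, chain 77/22 = 3.5, gear mesh 63/27 = 2.3333, belt 400/100 = 4.
Overall: 21 × 3.5 × 2.3333 × 4 = 686.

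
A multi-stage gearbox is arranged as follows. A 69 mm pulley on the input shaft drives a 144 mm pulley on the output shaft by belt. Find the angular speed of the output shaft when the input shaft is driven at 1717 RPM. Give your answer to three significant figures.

Belt: ratio = 144/69 = 2.087, so the output shaft turns at 1717 / 2.087 = 822.73 RPM.

823 RPM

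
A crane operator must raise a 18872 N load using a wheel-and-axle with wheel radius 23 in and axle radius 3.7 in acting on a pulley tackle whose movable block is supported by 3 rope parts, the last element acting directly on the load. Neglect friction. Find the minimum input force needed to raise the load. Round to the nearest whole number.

Wheel-and-axle MA = R/r = 23/3.7 = 6.2162.
Block-and-tackle MA = number of supporting rope parts = 3.
Combined ideal MA = 6.2162 × 3 = 18.649.
Effort = load / MA = 18872 / 18.649 = 1012 N.

1012 N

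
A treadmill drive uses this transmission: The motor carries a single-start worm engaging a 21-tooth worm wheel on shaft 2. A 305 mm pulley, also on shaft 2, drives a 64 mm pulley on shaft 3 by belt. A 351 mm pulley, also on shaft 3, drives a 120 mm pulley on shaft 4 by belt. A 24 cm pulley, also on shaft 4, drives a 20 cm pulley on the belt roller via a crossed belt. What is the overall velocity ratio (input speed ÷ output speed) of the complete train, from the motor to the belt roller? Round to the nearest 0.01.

Each stage contributes driven/driver: worm 21/1 = 21, belt 64/305 = 0.20984, belt 120/351 = 0.34188, belt 20/24 = 0.83333.
Overall: 21 × 0.20984 × 0.34188 × 0.83333 = 1.2554.

1.26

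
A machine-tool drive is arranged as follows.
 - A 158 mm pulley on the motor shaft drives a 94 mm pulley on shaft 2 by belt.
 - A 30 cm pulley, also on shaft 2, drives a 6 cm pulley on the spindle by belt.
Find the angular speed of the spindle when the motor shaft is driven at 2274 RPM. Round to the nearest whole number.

19111 RPM

belt 94/158 = 0.59494 → 2274/0.59494 = 3822.3 RPM
belt 6/30 = 0.2 → 3822.3/0.2 = 19111 RPM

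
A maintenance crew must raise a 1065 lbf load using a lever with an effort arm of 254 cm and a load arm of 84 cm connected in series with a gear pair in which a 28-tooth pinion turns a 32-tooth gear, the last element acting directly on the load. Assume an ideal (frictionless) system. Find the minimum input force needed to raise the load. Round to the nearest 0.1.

308.2 lbf

Lever MA = effort arm / load arm = 254/84 = 3.0238.
Gear pair MA = 32/28 = 1.1429.
Combined ideal MA = 3.0238 × 1.1429 = 3.4558.
Effort = load / MA = 1065 / 3.4558 = 308.18 lbf.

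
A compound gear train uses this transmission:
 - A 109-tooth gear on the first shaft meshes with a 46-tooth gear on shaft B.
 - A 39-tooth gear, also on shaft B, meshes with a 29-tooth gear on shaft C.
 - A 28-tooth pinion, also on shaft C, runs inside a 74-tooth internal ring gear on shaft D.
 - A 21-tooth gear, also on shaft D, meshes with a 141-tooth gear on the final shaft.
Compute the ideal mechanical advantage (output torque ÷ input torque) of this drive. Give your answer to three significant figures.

Each stage contributes driven/driver: gear mesh 46/109 = 0.42202, gear mesh 29/39 = 0.74359, internal gear 74/28 = 2.6429, gear mesh 141/21 = 6.7143.
Overall: 0.42202 × 0.74359 × 2.6429 × 6.7143 = 5.5685.

5.57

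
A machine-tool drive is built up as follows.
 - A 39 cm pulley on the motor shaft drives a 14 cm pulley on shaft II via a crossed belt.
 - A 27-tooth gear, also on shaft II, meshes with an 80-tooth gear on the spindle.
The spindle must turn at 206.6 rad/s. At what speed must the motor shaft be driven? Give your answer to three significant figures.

Overall ratio R = 0.35897 × 2.963 = 1.0636.
Required input speed = output speed × R = 206.6 × 1.0636 = 219.75 rad/s.

220 rad/s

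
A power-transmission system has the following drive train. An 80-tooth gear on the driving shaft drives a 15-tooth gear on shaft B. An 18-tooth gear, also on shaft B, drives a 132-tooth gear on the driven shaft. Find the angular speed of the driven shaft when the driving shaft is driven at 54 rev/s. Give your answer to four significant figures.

39.27 rev/s

gear mesh 15/80 = 0.1875 → 54/0.1875 = 288 rev/s
gear mesh 132/18 = 7.3333 → 288/7.3333 = 39.273 rev/s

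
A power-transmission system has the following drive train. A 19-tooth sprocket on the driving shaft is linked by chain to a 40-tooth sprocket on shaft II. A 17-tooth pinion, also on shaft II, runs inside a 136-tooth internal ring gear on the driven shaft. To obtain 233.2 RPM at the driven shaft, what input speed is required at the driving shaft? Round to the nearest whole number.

Overall ratio R = 2.1053 × 8 = 16.842.
Required input speed = output speed × R = 233.2 × 16.842 = 3927.6 RPM.

3928 RPM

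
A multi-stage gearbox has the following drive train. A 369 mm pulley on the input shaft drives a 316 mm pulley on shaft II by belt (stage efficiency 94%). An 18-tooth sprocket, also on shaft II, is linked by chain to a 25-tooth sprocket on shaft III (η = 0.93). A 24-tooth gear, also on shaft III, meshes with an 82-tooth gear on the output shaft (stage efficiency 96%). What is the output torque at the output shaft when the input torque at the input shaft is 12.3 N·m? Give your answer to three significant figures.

belt 316/369 = 0.85637 → τ = 12.3·0.85637·0.94 = 9.9013 N·m
chain 25/18 = 1.3889 → τ = 9.9013·1.3889·0.93 = 12.789 N·m
gear mesh 82/24 = 3.4167 → τ = 12.789·3.4167·0.96 = 41.949 N·m

41.9 N·m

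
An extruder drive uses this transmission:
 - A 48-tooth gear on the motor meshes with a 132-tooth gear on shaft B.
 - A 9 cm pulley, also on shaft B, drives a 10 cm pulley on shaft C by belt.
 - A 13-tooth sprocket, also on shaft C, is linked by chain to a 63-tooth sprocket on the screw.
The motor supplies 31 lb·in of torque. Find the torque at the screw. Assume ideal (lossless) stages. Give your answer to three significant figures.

gear mesh 132/48 = 2.75 → τ = 31·2.75 = 85.25 lb·in
belt 10/9 = 1.1111 → τ = 85.25·1.1111 = 94.722 lb·in
chain 63/13 = 4.8462 → τ = 94.722·4.8462 = 459.04 lb·in

459 lb·in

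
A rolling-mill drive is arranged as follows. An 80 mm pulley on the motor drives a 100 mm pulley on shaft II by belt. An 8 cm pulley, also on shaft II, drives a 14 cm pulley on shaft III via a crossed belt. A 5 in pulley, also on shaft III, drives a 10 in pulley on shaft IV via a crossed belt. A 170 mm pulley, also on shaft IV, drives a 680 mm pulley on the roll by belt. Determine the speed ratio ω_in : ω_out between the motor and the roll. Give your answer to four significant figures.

17.50

Each stage contributes driven/driver: belt 100/80 = 1.25, belt 14/8 = 1.75, belt 10/5 = 2, belt 680/170 = 4.
Overall: 1.25 × 1.75 × 2 × 4 = 17.5.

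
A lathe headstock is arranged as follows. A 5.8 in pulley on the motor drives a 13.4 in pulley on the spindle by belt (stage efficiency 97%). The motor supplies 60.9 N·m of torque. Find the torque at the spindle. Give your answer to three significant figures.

belt 13.4/5.8 = 2.3103 → τ = 60.9·2.3103·0.97 = 136.48 N·m

136 N·m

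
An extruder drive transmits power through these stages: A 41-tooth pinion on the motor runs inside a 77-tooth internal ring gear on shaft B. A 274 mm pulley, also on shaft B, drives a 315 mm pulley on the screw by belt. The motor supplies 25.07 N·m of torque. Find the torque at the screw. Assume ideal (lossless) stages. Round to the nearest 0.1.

54.1 N·m

After the internal gear (77/41): 25.07 × 1.878 = 47.083 N·m
After the belt (315/274): 47.083 × 1.1496 = 54.128 N·m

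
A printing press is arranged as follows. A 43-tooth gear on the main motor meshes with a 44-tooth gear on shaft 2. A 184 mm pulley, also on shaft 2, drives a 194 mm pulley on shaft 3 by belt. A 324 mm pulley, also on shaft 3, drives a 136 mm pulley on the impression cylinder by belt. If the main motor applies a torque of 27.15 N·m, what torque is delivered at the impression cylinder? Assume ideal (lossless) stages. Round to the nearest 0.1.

12.3 N·m

After the gear mesh (44/43): 27.15 × 1.0233 = 27.781 N·m
After the belt (194/184): 27.781 × 1.0543 = 29.291 N·m
After the belt (136/324): 29.291 × 0.41975 = 12.295 N·m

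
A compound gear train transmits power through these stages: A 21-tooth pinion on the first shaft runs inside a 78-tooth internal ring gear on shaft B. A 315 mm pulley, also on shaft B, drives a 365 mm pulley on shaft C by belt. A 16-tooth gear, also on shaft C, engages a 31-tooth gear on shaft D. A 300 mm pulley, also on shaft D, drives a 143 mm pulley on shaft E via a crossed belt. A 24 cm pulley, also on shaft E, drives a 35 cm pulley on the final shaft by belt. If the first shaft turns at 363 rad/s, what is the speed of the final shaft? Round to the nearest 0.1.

internal gear 78/21 = 3.7143 → 363/3.7143 = 97.731 rad/s
belt 365/315 = 1.1587 → 97.731/1.1587 = 84.343 rad/s
gear mesh 31/16 = 1.9375 → 84.343/1.9375 = 43.532 rad/s
belt 143/300 = 0.47667 → 43.532/0.47667 = 91.326 rad/s
belt 35/24 = 1.4583 → 91.326/1.4583 = 62.623 rad/s

62.6 rad/s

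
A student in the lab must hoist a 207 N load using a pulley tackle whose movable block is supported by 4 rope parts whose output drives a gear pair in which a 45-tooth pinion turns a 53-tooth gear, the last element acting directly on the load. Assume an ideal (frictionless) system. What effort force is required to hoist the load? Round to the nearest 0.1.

43.9 N

Block-and-tackle MA = number of supporting rope parts = 4.
Gear pair MA = 53/45 = 1.1778.
Combined ideal MA = 4 × 1.1778 = 4.7111.
Effort = load / MA = 207 / 4.7111 = 43.939 N.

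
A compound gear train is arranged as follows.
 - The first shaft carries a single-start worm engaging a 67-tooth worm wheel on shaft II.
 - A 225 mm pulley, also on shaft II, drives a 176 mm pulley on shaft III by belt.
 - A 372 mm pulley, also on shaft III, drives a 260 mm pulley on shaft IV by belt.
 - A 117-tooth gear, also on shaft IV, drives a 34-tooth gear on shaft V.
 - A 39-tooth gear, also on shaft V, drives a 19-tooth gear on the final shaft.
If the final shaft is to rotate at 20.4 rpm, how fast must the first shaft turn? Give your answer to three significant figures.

106 rpm

Overall ratio R = 67 × 0.78222 × 0.69892 × 0.2906 × 0.48718 = 5.1858.
Required input speed = output speed × R = 20.4 × 5.1858 = 105.79 rpm.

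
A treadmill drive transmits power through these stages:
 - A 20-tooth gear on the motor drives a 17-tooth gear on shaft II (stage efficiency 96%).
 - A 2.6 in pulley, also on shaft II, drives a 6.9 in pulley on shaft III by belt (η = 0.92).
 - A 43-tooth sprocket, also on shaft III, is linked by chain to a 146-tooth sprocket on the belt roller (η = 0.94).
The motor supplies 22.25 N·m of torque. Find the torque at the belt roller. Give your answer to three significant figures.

141 N·m

gear mesh 17/20 = 0.85 → τ = 22.25·0.85·0.96 = 18.156 N·m
belt 6.9/2.6 = 2.6538 → τ = 18.156·2.6538·0.92 = 44.329 N·m
chain 146/43 = 3.3953 → τ = 44.329·3.3953·0.94 = 141.48 N·m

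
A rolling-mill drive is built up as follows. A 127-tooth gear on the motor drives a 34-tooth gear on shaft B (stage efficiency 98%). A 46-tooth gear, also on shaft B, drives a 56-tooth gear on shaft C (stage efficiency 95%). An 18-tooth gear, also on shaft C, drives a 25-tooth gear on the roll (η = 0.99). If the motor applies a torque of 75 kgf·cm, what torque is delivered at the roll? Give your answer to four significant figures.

31.29 kgf·cm

gear mesh 34/127 = 0.26772 → τ = 75·0.26772·0.98 = 19.677 kgf·cm
gear mesh 56/46 = 1.2174 → τ = 19.677·1.2174·0.95 = 22.757 kgf·cm
gear mesh 25/18 = 1.3889 → τ = 22.757·1.3889·0.99 = 31.291 kgf·cm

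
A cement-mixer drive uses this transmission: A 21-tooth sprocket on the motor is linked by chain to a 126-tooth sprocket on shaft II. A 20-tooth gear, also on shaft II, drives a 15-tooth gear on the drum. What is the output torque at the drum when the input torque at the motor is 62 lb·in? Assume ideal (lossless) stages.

279 lb·in

chain 126/21 = 6 → τ = 62·6 = 372 lb·in
gear mesh 15/20 = 0.75 → τ = 372·0.75 = 279 lb·in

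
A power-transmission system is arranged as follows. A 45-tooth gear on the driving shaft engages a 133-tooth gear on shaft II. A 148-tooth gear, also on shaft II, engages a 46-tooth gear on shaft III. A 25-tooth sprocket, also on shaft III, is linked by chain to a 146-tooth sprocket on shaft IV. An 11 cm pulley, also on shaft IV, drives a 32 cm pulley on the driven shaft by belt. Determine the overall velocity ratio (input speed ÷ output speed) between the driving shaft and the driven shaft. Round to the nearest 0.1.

Each stage contributes driven/driver: gear mesh 133/45 = 2.9556, gear mesh 46/148 = 0.31081, chain 146/25 = 5.84, belt 32/11 = 2.9091.
Overall: 2.9556 × 0.31081 × 5.84 × 2.9091 = 15.606.

15.6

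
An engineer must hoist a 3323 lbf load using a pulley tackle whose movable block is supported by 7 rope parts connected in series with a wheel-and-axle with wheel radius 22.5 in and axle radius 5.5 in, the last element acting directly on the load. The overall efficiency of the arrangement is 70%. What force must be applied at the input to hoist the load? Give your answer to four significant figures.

165.8 lbf

Block-and-tackle MA = number of supporting rope parts = 7.
Wheel-and-axle MA = R/r = 22.5/5.5 = 4.0909.
Combined ideal MA = 7 × 4.0909 = 28.636.
Actual MA = 28.636 × 0.70 = 20.045.
Effort = load / actual MA = 3323 / 20.045 = 165.77 lbf.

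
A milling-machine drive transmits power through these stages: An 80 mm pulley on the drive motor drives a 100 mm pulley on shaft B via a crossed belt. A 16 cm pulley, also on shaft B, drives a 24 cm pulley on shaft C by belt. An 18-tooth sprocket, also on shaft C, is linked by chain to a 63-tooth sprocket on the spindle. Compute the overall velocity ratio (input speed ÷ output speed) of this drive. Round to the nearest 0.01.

Each stage contributes driven/driver: belt 100/80 = 1.25, belt 24/16 = 1.5, chain 63/18 = 3.5.
Overall: 1.25 × 1.5 × 3.5 = 6.5625.

6.56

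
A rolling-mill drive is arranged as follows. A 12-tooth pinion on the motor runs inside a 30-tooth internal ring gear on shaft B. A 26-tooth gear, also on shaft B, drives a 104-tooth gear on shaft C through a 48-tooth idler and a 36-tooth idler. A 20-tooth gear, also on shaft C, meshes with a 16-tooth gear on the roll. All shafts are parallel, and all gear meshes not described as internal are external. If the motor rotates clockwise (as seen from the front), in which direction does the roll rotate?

clockwise

the motor → shaft B: internal mesh, same direction → CW.
shaft B → shaft C: driver → idler → idler → driven is 3 external meshes, 3 reversals → CCW.
shaft C → the roll: external mesh, 1 reversal → CW.
4 reversals in total — an even number — so the roll turns the same way as the motor.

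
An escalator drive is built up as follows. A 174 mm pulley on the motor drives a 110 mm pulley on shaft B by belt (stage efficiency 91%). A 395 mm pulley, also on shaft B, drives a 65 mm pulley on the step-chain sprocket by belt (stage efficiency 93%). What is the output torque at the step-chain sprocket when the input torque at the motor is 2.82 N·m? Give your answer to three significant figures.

0.248 N·m

After the belt (110/174): 2.82 × 0.63218 × 0.91 = 1.6223 N·m
After the belt (65/395): 1.6223 × 0.16456 × 0.93 = 0.24828 N·m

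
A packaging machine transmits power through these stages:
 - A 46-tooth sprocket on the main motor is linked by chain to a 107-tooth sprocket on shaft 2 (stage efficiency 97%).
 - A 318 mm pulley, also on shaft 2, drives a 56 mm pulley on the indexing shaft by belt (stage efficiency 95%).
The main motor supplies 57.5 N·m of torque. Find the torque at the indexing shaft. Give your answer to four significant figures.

Chain: ratio = 107/46 = 2.3261; torque at shaft 2 = 57.5 × 2.3261 × 0.97 = 129.74 N·m.
Belt: ratio = 56/318 = 0.1761; torque at the indexing shaft = 129.74 × 0.1761 × 0.95 = 21.705 N·m.

21.70 N·m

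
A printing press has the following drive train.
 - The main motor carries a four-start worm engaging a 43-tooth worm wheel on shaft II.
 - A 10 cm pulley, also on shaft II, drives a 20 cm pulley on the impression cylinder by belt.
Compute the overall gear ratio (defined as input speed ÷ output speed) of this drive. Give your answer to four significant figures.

21.50

Each stage contributes driven/driver: worm 43/4 = 10.75, belt 20/10 = 2.
Overall: 10.75 × 2 = 21.5.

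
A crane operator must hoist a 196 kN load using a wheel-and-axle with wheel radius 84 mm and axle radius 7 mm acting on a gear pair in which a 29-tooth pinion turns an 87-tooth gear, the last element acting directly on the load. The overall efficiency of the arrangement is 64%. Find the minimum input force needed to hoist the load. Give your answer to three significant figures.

Wheel-and-axle MA = R/r = 84/7 = 12.
Gear pair MA = 87/29 = 3.
Combined ideal MA = 12 × 3 = 36.
Actual MA = 36 × 0.64 = 23.04.
Effort = load / actual MA = 196 / 23.04 = 8.5069 kN.

8.51 kN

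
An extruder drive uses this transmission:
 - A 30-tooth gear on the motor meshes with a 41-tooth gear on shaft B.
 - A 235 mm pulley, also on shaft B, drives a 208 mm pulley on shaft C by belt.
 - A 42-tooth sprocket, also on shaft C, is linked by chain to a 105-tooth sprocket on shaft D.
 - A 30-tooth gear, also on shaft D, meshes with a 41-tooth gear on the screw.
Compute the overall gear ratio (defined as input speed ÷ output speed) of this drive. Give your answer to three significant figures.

4.13

Each stage contributes driven/driver: gear mesh 41/30 = 1.3667, belt 208/235 = 0.88511, chain 105/42 = 2.5, gear mesh 41/30 = 1.3667.
Overall: 1.3667 × 0.88511 × 2.5 × 1.3667 = 4.133.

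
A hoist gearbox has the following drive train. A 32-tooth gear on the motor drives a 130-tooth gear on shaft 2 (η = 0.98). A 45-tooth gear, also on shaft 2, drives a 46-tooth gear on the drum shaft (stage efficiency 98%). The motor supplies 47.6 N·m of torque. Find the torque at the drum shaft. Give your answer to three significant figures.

Gear mesh: ratio = 130/32 = 4.0625; torque at shaft 2 = 47.6 × 4.0625 × 0.98 = 189.51 N·m.
Gear mesh: ratio = 46/45 = 1.0222; torque at the drum shaft = 189.51 × 1.0222 × 0.98 = 189.84 N·m.

190 N·m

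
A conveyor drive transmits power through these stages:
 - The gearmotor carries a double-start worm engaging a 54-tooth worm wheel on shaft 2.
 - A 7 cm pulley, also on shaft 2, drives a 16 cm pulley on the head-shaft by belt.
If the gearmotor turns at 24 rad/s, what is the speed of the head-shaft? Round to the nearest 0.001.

0.389 rad/s

worm 54/2 = 27 → 24/27 = 0.88889 rad/s
belt 16/7 = 2.2857 → 0.88889/2.2857 = 0.38889 rad/s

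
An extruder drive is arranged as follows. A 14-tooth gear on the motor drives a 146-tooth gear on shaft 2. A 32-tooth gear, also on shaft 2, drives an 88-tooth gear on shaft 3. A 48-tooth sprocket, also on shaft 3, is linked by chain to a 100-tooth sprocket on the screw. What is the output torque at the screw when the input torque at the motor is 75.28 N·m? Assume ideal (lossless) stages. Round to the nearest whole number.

4498 N·m

Gear mesh: ratio = 146/14 = 10.429; torque at shaft 2 = 75.28 × 10.429 = 785.06 N·m.
Gear mesh: ratio = 88/32 = 2.75; torque at shaft 3 = 785.06 × 2.75 = 2158.9 N·m.
Chain: ratio = 100/48 = 2.0833; torque at the screw = 2158.9 × 2.0833 = 4497.8 N·m.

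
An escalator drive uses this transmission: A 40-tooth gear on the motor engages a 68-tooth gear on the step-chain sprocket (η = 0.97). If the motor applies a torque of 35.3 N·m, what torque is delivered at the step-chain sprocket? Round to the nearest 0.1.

58.2 N·m

After the gear mesh (68/40): 35.3 × 1.7 × 0.97 = 58.21 N·m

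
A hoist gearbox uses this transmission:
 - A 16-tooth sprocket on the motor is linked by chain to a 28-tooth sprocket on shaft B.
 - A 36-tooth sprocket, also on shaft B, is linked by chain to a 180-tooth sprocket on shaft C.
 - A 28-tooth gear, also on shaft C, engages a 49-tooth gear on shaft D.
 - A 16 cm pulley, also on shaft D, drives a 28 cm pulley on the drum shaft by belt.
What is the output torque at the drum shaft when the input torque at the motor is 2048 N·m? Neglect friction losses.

After the chain (28/16): 2048 × 1.75 = 3584 N·m
After the chain (180/36): 3584 × 5 = 17920 N·m
After the gear mesh (49/28): 17920 × 1.75 = 31360 N·m
After the belt (28/16): 31360 × 1.75 = 54880 N·m

54880 N·m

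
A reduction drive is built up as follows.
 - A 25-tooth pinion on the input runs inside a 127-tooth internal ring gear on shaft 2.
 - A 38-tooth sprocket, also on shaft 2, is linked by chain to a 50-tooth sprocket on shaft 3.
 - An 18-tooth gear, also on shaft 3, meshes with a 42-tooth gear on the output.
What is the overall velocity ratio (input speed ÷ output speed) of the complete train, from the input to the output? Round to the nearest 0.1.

15.6

Each stage contributes driven/driver: internal gear 127/25 = 5.08, chain 50/38 = 1.3158, gear mesh 42/18 = 2.3333.
Overall: 5.08 × 1.3158 × 2.3333 = 15.596.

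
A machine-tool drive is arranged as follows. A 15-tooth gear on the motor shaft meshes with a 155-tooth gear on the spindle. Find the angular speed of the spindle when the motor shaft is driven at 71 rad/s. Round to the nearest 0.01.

6.87 rad/s

the motor shaft → the spindle (gear mesh, 155/15): 71 ÷ 10.333 = 6.871 rad/s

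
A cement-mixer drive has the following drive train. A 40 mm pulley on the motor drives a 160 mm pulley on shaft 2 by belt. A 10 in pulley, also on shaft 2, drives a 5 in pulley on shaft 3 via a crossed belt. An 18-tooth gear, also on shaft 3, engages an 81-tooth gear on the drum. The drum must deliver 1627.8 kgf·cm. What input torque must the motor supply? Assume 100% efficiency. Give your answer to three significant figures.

Overall ratio R = 4 × 0.5 × 4.5 = 9.
Input torque = output torque / R = 1627.8 / 9 = 180.87 kgf·cm.

181 kgf·cm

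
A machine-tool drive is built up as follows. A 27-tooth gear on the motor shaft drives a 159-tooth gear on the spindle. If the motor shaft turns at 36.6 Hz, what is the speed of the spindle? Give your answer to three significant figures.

gear mesh 159/27 = 5.8889 → 36.6/5.8889 = 6.2151 Hz

6.22 Hz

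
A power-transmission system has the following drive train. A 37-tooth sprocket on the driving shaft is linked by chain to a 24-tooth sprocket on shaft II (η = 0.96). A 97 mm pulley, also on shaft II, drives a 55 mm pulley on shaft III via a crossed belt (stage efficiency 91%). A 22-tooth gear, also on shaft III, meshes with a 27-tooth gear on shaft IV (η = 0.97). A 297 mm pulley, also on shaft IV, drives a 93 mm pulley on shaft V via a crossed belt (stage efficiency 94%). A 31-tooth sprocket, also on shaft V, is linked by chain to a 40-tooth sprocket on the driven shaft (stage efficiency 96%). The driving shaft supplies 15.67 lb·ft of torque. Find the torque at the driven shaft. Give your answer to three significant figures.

2.19 lb·ft

After the chain (24/37): 15.67 × 0.64865 × 0.96 = 9.7578 lb·ft
After the belt (55/97): 9.7578 × 0.56701 × 0.91 = 5.0348 lb·ft
After the gear mesh (27/22): 5.0348 × 1.2273 × 0.97 = 5.9937 lb·ft
After the belt (93/297): 5.9937 × 0.31313 × 0.94 = 1.7642 lb·ft
After the chain (40/31): 1.7642 × 1.2903 × 0.96 = 2.1853 lb·ft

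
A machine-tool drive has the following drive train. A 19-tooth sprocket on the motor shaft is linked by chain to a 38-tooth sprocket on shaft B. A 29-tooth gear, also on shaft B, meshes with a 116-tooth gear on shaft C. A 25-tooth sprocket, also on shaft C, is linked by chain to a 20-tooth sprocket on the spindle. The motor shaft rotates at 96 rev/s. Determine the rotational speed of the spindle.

Chain: ratio = 38/19 = 2, so shaft B turns at 96 / 2 = 48 rev/s.
Gear mesh: ratio = 116/29 = 4, so shaft C turns at 48 / 4 = 12 rev/s.
Chain: ratio = 20/25 = 0.8, so the spindle turns at 12 / 0.8 = 15 rev/s.

15 rev/s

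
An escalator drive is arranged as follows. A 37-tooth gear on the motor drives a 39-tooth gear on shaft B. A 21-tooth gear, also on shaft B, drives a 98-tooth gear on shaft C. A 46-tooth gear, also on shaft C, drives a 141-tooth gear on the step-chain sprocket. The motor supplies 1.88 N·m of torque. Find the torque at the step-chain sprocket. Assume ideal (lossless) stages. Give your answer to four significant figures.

After the gear mesh (39/37): 1.88 × 1.0541 = 1.9816 N·m
After the gear mesh (98/21): 1.9816 × 4.6667 = 9.2476 N·m
After the gear mesh (141/46): 9.2476 × 3.0652 = 28.346 N·m

28.35 N·m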